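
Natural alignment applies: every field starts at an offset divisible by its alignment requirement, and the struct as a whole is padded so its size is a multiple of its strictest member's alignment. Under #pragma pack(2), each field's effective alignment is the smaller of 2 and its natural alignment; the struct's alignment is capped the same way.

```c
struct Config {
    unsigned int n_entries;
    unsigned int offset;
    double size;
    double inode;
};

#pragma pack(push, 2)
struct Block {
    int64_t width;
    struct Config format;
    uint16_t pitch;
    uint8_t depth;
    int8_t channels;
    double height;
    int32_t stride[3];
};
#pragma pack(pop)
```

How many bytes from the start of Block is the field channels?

Config: n_entries at 0 (size 4, align 4) → ends 4; offset at 4 (size 4, align 4) → ends 8; size at 8 (size 8, align 8) → ends 16; inode at 16 (size 8, align 8) → ends 24; total 24 bytes, alignment 8
width at 0 (size 8, align 2) → ends 8
format at 8 (size 24, align 2) → ends 32
pitch at 32 (size 2, align 2) → ends 34
depth at 34 (size 1, align 1) → ends 35
channels at 35 (size 1, align 1) → ends 36

35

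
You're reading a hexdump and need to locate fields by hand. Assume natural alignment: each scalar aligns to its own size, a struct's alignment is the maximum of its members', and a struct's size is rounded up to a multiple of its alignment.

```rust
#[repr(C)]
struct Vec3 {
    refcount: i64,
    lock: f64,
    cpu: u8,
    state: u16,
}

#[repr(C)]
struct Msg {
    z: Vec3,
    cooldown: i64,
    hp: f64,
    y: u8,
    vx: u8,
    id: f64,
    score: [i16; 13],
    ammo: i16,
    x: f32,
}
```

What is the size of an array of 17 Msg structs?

Vec3: refcount at 0 (size 8, align 8) → ends 8; lock at 8 (size 8, align 8) → ends 16; cpu at 16 (size 1, align 1) → ends 17; pad 1 to align 2 for state; state at 18 (size 2, align 2) → ends 20; tail pad 4 to reach multiple of 8; total 24 bytes, alignment 8
z at 0 (size 24, align 8) → ends 24
cooldown at 24 (size 8, align 8) → ends 32
hp at 32 (size 8, align 8) → ends 40
y at 40 (size 1, align 1) → ends 41
vx at 41 (size 1, align 1) → ends 42
pad 6 to align 8 for id
id at 48 (size 8, align 8) → ends 56
score at 56 (size 26, align 2) → ends 82
ammo at 82 (size 2, align 2) → ends 84
x at 84 (size 4, align 4) → ends 88
total 88 bytes, alignment 8
array of 17: 17 × 88 = 1496

1496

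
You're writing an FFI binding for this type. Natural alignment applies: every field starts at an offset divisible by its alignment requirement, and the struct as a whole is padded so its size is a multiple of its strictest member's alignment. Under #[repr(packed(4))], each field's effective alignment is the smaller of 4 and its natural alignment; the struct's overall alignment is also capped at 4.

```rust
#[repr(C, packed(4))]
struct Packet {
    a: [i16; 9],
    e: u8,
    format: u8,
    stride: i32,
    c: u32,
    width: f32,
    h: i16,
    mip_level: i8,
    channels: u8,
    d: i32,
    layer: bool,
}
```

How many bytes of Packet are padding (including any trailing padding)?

3

a at 0 (size 18, align 2) → ends 18
e at 18 (size 1, align 1) → ends 19
format at 19 (size 1, align 1) → ends 20
stride at 20 (size 4, align 4) → ends 24
c at 24 (size 4, align 4) → ends 28
width at 28 (size 4, align 4) → ends 32
h at 32 (size 2, align 2) → ends 34
mip_level at 34 (size 1, align 1) → ends 35
channels at 35 (size 1, align 1) → ends 36
d at 36 (size 4, align 4) → ends 40
layer at 40 (size 1, align 1) → ends 41
tail pad 3 to reach multiple of 4
total 44 bytes, alignment 4
data bytes 41, size 44 → padding 3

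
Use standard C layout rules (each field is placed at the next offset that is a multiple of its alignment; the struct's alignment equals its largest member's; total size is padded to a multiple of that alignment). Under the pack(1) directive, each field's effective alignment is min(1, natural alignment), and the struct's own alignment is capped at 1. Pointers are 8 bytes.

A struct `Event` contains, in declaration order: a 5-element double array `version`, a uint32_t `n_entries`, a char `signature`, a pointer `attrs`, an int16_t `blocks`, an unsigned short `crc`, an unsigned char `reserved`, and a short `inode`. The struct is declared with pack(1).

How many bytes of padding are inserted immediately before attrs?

0

0..40  version  (40B, 1-aligned)
40..44  n_entries  (4B, 1-aligned)
44..45  signature  (1B, 1-aligned)
45..53  attrs  (8B, 1-aligned)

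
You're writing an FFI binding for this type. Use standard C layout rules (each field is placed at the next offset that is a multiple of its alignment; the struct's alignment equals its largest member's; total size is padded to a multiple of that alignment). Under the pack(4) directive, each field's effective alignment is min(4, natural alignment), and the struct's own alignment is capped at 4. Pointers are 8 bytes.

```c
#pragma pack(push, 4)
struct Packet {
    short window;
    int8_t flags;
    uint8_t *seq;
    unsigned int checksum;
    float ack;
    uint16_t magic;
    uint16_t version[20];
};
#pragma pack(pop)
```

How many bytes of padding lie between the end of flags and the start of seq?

1

0..2  window  (2B, 2-aligned)
2..3  flags  (1B, 1-aligned)
3..4  -- padding (1B)
4..12  seq  (8B, 4-aligned)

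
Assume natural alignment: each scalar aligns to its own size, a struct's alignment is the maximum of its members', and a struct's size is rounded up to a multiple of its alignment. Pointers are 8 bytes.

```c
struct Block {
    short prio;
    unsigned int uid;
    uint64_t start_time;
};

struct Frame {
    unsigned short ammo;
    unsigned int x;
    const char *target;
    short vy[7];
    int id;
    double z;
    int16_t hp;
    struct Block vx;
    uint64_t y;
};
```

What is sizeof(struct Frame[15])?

1200

Block: 0..2  prio  (2B, 2-aligned); 2..4  -- padding (2B); 4..8  uid  (4B, 4-aligned); 8..16  start_time  (8B, 8-aligned); sizeof = 16, alignof = 8
0..2  ammo  (2B, 2-aligned)
2..4  -- padding (2B)
4..8  x  (4B, 4-aligned)
8..16  target  (8B, 8-aligned)
16..30  vy  (14B, 2-aligned)
30..32  -- padding (2B)
32..36  id  (4B, 4-aligned)
36..40  -- padding (4B)
40..48  z  (8B, 8-aligned)
48..50  hp  (2B, 2-aligned)
50..56  -- padding (6B)
56..72  vx  (16B, 8-aligned)
72..80  y  (8B, 8-aligned)
sizeof = 80, alignof = 8
array of 15: 15 × 80 = 1200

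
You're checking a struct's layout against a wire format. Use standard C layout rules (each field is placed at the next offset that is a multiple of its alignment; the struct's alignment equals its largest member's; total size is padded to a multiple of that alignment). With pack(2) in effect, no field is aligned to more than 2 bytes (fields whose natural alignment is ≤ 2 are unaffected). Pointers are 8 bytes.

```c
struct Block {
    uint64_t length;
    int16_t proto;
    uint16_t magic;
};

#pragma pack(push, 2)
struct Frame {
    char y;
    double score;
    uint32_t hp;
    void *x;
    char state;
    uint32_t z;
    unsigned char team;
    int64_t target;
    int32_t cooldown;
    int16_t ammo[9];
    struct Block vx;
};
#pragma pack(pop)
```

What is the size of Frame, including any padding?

76

Block: 0..8  length  (8B, 8-aligned); 8..10  proto  (2B, 2-aligned); 10..12  magic  (2B, 2-aligned); 12..16  -- tail padding (4B); sizeof = 16, alignof = 8
0..1  y  (1B, 1-aligned)
1..2  -- padding (1B)
2..10  score  (8B, 2-aligned)
10..14  hp  (4B, 2-aligned)
14..22  x  (8B, 2-aligned)
22..23  state  (1B, 1-aligned)
23..24  -- padding (1B)
24..28  z  (4B, 2-aligned)
28..29  team  (1B, 1-aligned)
29..30  -- padding (1B)
30..38  target  (8B, 2-aligned)
38..42  cooldown  (4B, 2-aligned)
42..60  ammo  (18B, 2-aligned)
60..76  vx  (16B, 2-aligned)
sizeof = 76, alignof = 2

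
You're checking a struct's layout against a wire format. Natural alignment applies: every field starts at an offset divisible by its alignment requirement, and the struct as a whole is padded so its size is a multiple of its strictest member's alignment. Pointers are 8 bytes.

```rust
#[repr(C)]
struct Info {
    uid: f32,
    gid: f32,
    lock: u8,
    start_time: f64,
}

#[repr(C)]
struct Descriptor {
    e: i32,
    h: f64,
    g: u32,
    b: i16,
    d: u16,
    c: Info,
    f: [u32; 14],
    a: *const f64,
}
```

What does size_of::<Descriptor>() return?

Info: @0: uid [4B, align 4] → 4; @4: gid [4B, align 4] → 8; @8: lock [1B, align 1] → 9; +7 pad (align 8); @16: start_time [8B, align 8] → 24; size 24, align 8
@0: e [4B, align 4] → 4
+4 pad (align 8)
@8: h [8B, align 8] → 16
@16: g [4B, align 4] → 20
@20: b [2B, align 2] → 22
@22: d [2B, align 2] → 24
@24: c [24B, align 8] → 48
@48: f [56B, align 4] → 104
@104: a [8B, align 8] → 112
size 112, align 8

112 bytes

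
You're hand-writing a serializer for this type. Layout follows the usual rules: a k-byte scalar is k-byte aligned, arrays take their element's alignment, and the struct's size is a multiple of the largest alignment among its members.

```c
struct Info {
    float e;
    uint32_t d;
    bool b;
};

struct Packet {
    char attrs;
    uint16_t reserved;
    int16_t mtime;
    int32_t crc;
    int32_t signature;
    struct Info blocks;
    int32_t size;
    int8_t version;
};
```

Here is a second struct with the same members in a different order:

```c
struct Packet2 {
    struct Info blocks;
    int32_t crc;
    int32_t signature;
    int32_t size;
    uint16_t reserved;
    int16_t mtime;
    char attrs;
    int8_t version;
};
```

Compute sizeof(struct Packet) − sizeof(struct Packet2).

Info: 0..4  e  (4B, 4-aligned); 4..8  d  (4B, 4-aligned); 8..9  b  (1B, 1-aligned); 9..12  -- tail padding (3B); sizeof = 12, alignof = 4
0..1  attrs  (1B, 1-aligned)
1..2  -- padding (1B)
2..4  reserved  (2B, 2-aligned)
4..6  mtime  (2B, 2-aligned)
6..8  -- padding (2B)
8..12  crc  (4B, 4-aligned)
12..16  signature  (4B, 4-aligned)
16..28  blocks  (12B, 4-aligned)
28..32  size  (4B, 4-aligned)
32..33  version  (1B, 1-aligned)
33..36  -- tail padding (3B)
sizeof = 36, alignof = 4
— Packet2 —
0..12  blocks  (12B, 4-aligned)
12..16  crc  (4B, 4-aligned)
16..20  signature  (4B, 4-aligned)
20..24  size  (4B, 4-aligned)
24..26  reserved  (2B, 2-aligned)
26..28  mtime  (2B, 2-aligned)
28..29  attrs  (1B, 1-aligned)
29..30  version  (1B, 1-aligned)
30..32  -- tail padding (2B)
sizeof = 32, alignof = 4
36 − 32 = 4

4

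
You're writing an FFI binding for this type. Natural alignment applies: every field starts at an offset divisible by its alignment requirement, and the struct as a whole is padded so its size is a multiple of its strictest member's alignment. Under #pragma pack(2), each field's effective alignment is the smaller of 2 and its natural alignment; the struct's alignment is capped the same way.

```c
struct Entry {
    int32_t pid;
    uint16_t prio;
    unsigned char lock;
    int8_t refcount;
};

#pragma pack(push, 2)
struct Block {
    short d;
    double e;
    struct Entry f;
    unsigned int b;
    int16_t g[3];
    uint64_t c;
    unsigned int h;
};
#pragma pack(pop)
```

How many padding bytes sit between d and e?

Entry: @0: pid [4B, align 4] → 4; @4: prio [2B, align 2] → 6; @6: lock [1B, align 1] → 7; @7: refcount [1B, align 1] → 8; size 8, align 4
@0: d [2B, align 2] → 2
@2: e [8B, align 2] → 10

0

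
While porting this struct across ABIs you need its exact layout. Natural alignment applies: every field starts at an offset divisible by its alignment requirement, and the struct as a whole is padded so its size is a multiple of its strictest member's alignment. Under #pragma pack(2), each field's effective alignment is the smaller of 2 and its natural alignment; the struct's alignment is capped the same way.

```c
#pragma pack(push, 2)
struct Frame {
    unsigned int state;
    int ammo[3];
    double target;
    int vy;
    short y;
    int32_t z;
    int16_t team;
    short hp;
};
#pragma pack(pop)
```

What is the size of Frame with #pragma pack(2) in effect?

38

@0: state [4B, align 2] → 4
@4: ammo [12B, align 2] → 16
@16: target [8B, align 2] → 24
@24: vy [4B, align 2] → 28
@28: y [2B, align 2] → 30
@30: z [4B, align 2] → 34
@34: team [2B, align 2] → 36
@36: hp [2B, align 2] → 38
size 38, align 2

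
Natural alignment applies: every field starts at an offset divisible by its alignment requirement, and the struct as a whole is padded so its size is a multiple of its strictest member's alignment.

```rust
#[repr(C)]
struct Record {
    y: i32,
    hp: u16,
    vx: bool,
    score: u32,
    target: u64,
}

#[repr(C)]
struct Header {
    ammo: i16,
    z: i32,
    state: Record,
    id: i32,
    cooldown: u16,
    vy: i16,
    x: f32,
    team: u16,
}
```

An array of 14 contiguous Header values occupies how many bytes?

672

Record: 0..4  y  (4B, 4-aligned); 4..6  hp  (2B, 2-aligned); 6..7  vx  (1B, 1-aligned); 7..8  -- padding (1B); 8..12  score  (4B, 4-aligned); 12..16  -- padding (4B); 16..24  target  (8B, 8-aligned); sizeof = 24, alignof = 8
0..2  ammo  (2B, 2-aligned)
2..4  -- padding (2B)
4..8  z  (4B, 4-aligned)
8..32  state  (24B, 8-aligned)
32..36  id  (4B, 4-aligned)
36..38  cooldown  (2B, 2-aligned)
38..40  vy  (2B, 2-aligned)
40..44  x  (4B, 4-aligned)
44..46  team  (2B, 2-aligned)
46..48  -- tail padding (2B)
sizeof = 48, alignof = 8
array of 14: 14 × 48 = 672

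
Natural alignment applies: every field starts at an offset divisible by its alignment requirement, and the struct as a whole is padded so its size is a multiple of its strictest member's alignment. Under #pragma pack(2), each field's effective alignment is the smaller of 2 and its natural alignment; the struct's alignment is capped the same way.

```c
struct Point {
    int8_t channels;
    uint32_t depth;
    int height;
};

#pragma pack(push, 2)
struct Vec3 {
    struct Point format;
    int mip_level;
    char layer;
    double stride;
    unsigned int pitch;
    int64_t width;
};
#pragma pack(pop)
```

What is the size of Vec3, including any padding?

38 bytes

Point: @0: channels [1B, align 1] → 1; +3 pad (align 4); @4: depth [4B, align 4] → 8; @8: height [4B, align 4] → 12; size 12, align 4
@0: format [12B, align 2] → 12
@12: mip_level [4B, align 2] → 16
@16: layer [1B, align 1] → 17
+1 pad (align 2)
@18: stride [8B, align 2] → 26
@26: pitch [4B, align 2] → 30
@30: width [8B, align 2] → 38
size 38, align 2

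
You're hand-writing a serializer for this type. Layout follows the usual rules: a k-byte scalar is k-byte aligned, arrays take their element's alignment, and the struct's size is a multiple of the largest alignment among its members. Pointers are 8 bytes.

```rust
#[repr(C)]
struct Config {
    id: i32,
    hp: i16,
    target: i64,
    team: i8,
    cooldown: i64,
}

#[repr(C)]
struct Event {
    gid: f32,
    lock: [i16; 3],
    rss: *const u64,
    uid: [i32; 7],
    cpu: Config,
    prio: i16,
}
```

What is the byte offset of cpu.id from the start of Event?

Config: id at 0 (size 4, align 4) → ends 4; hp at 4 (size 2, align 2) → ends 6; pad 2 to align 8 for target; target at 8 (size 8, align 8) → ends 16; team at 16 (size 1, align 1) → ends 17; pad 7 to align 8 for cooldown; cooldown at 24 (size 8, align 8) → ends 32; total 32 bytes, alignment 8
gid at 0 (size 4, align 4) → ends 4
lock at 4 (size 6, align 2) → ends 10
pad 6 to align 8 for rss
rss at 16 (size 8, align 8) → ends 24
uid at 24 (size 28, align 4) → ends 52
pad 4 to align 8 for cpu
cpu at 56 (size 32, align 8) → ends 88
within Config: id at 0
56 + 0 = 56

56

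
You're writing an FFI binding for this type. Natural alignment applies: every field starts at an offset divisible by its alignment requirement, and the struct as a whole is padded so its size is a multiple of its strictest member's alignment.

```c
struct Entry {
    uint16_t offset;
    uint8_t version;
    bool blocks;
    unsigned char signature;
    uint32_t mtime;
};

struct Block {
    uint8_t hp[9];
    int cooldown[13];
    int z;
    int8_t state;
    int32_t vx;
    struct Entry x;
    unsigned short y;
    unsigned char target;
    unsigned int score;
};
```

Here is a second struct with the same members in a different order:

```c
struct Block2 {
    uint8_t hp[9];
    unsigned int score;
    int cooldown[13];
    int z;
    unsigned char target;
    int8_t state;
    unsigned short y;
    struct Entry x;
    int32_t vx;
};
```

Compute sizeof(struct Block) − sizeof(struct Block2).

4

Entry: offset at 0 (size 2, align 2) → ends 2; version at 2 (size 1, align 1) → ends 3; blocks at 3 (size 1, align 1) → ends 4; signature at 4 (size 1, align 1) → ends 5; pad 3 to align 4 for mtime; mtime at 8 (size 4, align 4) → ends 12; total 12 bytes, alignment 4
hp at 0 (size 9, align 1) → ends 9
pad 3 to align 4 for cooldown
cooldown at 12 (size 52, align 4) → ends 64
z at 64 (size 4, align 4) → ends 68
state at 68 (size 1, align 1) → ends 69
pad 3 to align 4 for vx
vx at 72 (size 4, align 4) → ends 76
x at 76 (size 12, align 4) → ends 88
y at 88 (size 2, align 2) → ends 90
target at 90 (size 1, align 1) → ends 91
pad 1 to align 4 for score
score at 92 (size 4, align 4) → ends 96
total 96 bytes, alignment 4
— Block2 —
hp at 0 (size 9, align 1) → ends 9
pad 3 to align 4 for score
score at 12 (size 4, align 4) → ends 16
cooldown at 16 (size 52, align 4) → ends 68
z at 68 (size 4, align 4) → ends 72
target at 72 (size 1, align 1) → ends 73
state at 73 (size 1, align 1) → ends 74
y at 74 (size 2, align 2) → ends 76
x at 76 (size 12, align 4) → ends 88
vx at 88 (size 4, align 4) → ends 92
total 92 bytes, alignment 4
96 − 92 = 4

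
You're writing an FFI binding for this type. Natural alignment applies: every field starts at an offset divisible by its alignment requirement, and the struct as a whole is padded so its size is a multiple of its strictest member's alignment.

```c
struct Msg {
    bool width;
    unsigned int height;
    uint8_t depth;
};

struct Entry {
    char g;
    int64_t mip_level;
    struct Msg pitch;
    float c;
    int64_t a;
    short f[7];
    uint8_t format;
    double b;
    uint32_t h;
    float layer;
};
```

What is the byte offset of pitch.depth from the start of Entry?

Msg: @0: width [1B, align 1] → 1; +3 pad (align 4); @4: height [4B, align 4] → 8; @8: depth [1B, align 1] → 9; +3 tail pad (align 4); size 12, align 4
@0: g [1B, align 1] → 1
+7 pad (align 8)
@8: mip_level [8B, align 8] → 16
@16: pitch [12B, align 4] → 28
within Msg: depth at 8
16 + 8 = 24

24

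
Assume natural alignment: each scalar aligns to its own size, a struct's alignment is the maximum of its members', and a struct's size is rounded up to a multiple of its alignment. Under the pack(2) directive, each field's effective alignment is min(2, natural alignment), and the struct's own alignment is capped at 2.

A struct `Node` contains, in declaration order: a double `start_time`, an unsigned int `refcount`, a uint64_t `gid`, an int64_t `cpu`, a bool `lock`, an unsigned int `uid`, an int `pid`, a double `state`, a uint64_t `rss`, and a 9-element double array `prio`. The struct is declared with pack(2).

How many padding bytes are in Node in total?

1

@0: start_time [8B, align 2] → 8
@8: refcount [4B, align 2] → 12
@12: gid [8B, align 2] → 20
@20: cpu [8B, align 2] → 28
@28: lock [1B, align 1] → 29
+1 pad (align 2)
@30: uid [4B, align 2] → 34
@34: pid [4B, align 2] → 38
@38: state [8B, align 2] → 46
@46: rss [8B, align 2] → 54
@54: prio [72B, align 2] → 126
size 126, align 2
data bytes 125, size 126 → padding 1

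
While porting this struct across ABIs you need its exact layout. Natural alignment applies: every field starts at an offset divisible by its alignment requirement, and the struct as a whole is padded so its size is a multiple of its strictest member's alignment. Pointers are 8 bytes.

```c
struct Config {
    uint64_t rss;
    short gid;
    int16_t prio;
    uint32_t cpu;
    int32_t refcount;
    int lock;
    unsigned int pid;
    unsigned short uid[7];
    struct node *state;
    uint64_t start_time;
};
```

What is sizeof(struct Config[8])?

0..8  rss  (8B, 8-aligned)
8..10  gid  (2B, 2-aligned)
10..12  prio  (2B, 2-aligned)
12..16  cpu  (4B, 4-aligned)
16..20  refcount  (4B, 4-aligned)
20..24  lock  (4B, 4-aligned)
24..28  pid  (4B, 4-aligned)
28..42  uid  (14B, 2-aligned)
42..48  -- padding (6B)
48..56  state  (8B, 8-aligned)
56..64  start_time  (8B, 8-aligned)
sizeof = 64, alignof = 8
array of 8: 8 × 64 = 512

512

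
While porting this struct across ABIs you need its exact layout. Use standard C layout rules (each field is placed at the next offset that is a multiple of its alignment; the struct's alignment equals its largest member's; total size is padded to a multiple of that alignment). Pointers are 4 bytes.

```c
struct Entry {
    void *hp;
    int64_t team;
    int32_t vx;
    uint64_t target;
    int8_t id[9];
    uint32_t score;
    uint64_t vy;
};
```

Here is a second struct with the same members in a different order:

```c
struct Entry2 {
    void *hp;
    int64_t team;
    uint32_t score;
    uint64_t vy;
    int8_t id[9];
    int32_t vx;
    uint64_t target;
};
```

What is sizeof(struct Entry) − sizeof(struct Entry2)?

0..4  hp  (4B, 4-aligned)
4..8  -- padding (4B)
8..16  team  (8B, 8-aligned)
16..20  vx  (4B, 4-aligned)
20..24  -- padding (4B)
24..32  target  (8B, 8-aligned)
32..41  id  (9B, 1-aligned)
41..44  -- padding (3B)
44..48  score  (4B, 4-aligned)
48..56  vy  (8B, 8-aligned)
sizeof = 56, alignof = 8
— Entry2 —
0..4  hp  (4B, 4-aligned)
4..8  -- padding (4B)
8..16  team  (8B, 8-aligned)
16..20  score  (4B, 4-aligned)
20..24  -- padding (4B)
24..32  vy  (8B, 8-aligned)
32..41  id  (9B, 1-aligned)
41..44  -- padding (3B)
44..48  vx  (4B, 4-aligned)
48..56  target  (8B, 8-aligned)
sizeof = 56, alignof = 8
56 − 56 = 0

0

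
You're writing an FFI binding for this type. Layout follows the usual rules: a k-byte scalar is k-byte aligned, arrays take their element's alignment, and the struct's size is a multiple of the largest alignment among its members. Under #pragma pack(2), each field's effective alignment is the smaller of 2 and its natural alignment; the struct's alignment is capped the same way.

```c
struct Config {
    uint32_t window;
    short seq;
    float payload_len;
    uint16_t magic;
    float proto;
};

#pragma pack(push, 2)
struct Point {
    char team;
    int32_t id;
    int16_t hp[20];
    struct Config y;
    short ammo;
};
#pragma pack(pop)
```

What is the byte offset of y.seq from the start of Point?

50

Config: @0: window [4B, align 4] → 4; @4: seq [2B, align 2] → 6; +2 pad (align 4); @8: payload_len [4B, align 4] → 12; @12: magic [2B, align 2] → 14; +2 pad (align 4); @16: proto [4B, align 4] → 20; size 20, align 4
@0: team [1B, align 1] → 1
+1 pad (align 2)
@2: id [4B, align 2] → 6
@6: hp [40B, align 2] → 46
@46: y [20B, align 2] → 66
within Config: seq at 4
46 + 4 = 50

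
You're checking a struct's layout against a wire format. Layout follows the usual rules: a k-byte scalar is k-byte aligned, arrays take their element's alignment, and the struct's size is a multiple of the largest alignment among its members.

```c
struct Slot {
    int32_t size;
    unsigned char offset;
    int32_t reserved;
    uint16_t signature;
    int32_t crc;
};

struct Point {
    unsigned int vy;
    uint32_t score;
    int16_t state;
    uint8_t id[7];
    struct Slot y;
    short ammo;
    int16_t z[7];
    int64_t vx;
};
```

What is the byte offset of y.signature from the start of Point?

Slot: size at 0 (size 4, align 4) → ends 4; offset at 4 (size 1, align 1) → ends 5; pad 3 to align 4 for reserved; reserved at 8 (size 4, align 4) → ends 12; signature at 12 (size 2, align 2) → ends 14; pad 2 to align 4 for crc; crc at 16 (size 4, align 4) → ends 20; total 20 bytes, alignment 4
vy at 0 (size 4, align 4) → ends 4
score at 4 (size 4, align 4) → ends 8
state at 8 (size 2, align 2) → ends 10
id at 10 (size 7, align 1) → ends 17
pad 3 to align 4 for y
y at 20 (size 20, align 4) → ends 40
within Slot: signature at 12
20 + 12 = 32

32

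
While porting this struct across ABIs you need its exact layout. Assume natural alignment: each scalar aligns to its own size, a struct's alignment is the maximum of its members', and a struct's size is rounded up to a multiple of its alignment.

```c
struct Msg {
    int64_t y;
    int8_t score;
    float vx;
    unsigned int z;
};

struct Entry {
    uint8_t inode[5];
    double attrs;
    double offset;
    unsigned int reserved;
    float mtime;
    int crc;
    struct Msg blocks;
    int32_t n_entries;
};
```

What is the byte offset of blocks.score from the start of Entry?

Msg: 0..8  y  (8B, 8-aligned); 8..9  score  (1B, 1-aligned); 9..12  -- padding (3B); 12..16  vx  (4B, 4-aligned); 16..20  z  (4B, 4-aligned); 20..24  -- tail padding (4B); sizeof = 24, alignof = 8
0..5  inode  (5B, 1-aligned)
5..8  -- padding (3B)
8..16  attrs  (8B, 8-aligned)
16..24  offset  (8B, 8-aligned)
24..28  reserved  (4B, 4-aligned)
28..32  mtime  (4B, 4-aligned)
32..36  crc  (4B, 4-aligned)
36..40  -- padding (4B)
40..64  blocks  (24B, 8-aligned)
within Msg: score at 8
40 + 8 = 48

48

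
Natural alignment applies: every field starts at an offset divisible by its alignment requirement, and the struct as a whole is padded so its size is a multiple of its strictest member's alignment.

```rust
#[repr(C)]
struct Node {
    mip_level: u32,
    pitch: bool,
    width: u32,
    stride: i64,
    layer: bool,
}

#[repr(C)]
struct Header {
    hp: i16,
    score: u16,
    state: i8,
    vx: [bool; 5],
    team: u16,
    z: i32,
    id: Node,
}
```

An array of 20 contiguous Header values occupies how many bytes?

960

Node: @0: mip_level [4B, align 4] → 4; @4: pitch [1B, align 1] → 5; +3 pad (align 4); @8: width [4B, align 4] → 12; +4 pad (align 8); @16: stride [8B, align 8] → 24; @24: layer [1B, align 1] → 25; +7 tail pad (align 8); size 32, align 8
@0: hp [2B, align 2] → 2
@2: score [2B, align 2] → 4
@4: state [1B, align 1] → 5
@5: vx [5B, align 1] → 10
@10: team [2B, align 2] → 12
@12: z [4B, align 4] → 16
@16: id [32B, align 8] → 48
size 48, align 8
array of 20: 20 × 48 = 960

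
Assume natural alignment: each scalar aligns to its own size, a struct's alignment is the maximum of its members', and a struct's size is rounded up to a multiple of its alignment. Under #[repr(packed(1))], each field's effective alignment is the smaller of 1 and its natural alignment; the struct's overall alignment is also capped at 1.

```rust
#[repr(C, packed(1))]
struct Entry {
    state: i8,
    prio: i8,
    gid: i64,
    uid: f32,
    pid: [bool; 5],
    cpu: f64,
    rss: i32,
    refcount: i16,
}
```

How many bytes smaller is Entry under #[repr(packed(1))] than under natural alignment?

15

natural layout:
  @0: state [1B, align 1] → 1
  @1: prio [1B, align 1] → 2
  +6 pad (align 8)
  @8: gid [8B, align 8] → 16
  @16: uid [4B, align 4] → 20
  @20: pid [5B, align 1] → 25
  +7 pad (align 8)
  @32: cpu [8B, align 8] → 40
  @40: rss [4B, align 4] → 44
  @44: refcount [2B, align 2] → 46
  +2 tail pad (align 8)
  size 48, align 8
packed(1) layout:
  @0: state [1B, align 1] → 1
  @1: prio [1B, align 1] → 2
  @2: gid [8B, align 1] → 10
  @10: uid [4B, align 1] → 14
  @14: pid [5B, align 1] → 19
  @19: cpu [8B, align 1] → 27
  @27: rss [4B, align 1] → 31
  @31: refcount [2B, align 1] → 33
  size 33, align 1
48 − 33 = 15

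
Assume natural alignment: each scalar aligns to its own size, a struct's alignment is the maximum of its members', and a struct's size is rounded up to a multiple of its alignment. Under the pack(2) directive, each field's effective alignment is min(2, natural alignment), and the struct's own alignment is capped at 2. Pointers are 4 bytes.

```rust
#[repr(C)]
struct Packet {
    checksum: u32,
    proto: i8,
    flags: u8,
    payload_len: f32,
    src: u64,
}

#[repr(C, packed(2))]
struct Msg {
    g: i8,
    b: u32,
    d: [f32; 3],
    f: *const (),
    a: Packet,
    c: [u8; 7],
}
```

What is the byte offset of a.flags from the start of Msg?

27

Packet: @0: checksum [4B, align 4] → 4; @4: proto [1B, align 1] → 5; @5: flags [1B, align 1] → 6; +2 pad (align 4); @8: payload_len [4B, align 4] → 12; +4 pad (align 8); @16: src [8B, align 8] → 24; size 24, align 8
@0: g [1B, align 1] → 1
+1 pad (align 2)
@2: b [4B, align 2] → 6
@6: d [12B, align 2] → 18
@18: f [4B, align 2] → 22
@22: a [24B, align 2] → 46
within Packet: flags at 5
22 + 5 = 27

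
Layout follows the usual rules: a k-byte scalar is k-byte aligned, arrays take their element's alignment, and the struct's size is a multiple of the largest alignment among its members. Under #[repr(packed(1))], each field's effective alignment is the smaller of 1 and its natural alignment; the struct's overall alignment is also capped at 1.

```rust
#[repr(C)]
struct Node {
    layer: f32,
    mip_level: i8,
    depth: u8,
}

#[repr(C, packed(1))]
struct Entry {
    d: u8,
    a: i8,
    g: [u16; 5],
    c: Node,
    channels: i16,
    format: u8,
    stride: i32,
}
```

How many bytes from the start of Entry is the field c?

Node: @0: layer [4B, align 4] → 4; @4: mip_level [1B, align 1] → 5; @5: depth [1B, align 1] → 6; +2 tail pad (align 4); size 8, align 4
@0: d [1B, align 1] → 1
@1: a [1B, align 1] → 2
@2: g [10B, align 1] → 12
@12: c [8B, align 1] → 20

12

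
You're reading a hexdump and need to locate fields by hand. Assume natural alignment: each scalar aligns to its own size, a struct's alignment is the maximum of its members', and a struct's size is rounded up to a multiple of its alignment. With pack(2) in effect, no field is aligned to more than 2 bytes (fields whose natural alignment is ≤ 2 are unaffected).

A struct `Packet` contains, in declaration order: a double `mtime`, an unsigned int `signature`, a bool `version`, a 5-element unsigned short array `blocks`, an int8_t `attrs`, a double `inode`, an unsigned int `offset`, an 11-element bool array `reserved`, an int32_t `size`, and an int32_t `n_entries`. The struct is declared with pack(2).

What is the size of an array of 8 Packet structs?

464

mtime at 0 (size 8, align 2) → ends 8
signature at 8 (size 4, align 2) → ends 12
version at 12 (size 1, align 1) → ends 13
pad 1 to align 2 for blocks
blocks at 14 (size 10, align 2) → ends 24
attrs at 24 (size 1, align 1) → ends 25
pad 1 to align 2 for inode
inode at 26 (size 8, align 2) → ends 34
offset at 34 (size 4, align 2) → ends 38
reserved at 38 (size 11, align 1) → ends 49
pad 1 to align 2 for size
size at 50 (size 4, align 2) → ends 54
n_entries at 54 (size 4, align 2) → ends 58
total 58 bytes, alignment 2
array of 8: 8 × 58 = 464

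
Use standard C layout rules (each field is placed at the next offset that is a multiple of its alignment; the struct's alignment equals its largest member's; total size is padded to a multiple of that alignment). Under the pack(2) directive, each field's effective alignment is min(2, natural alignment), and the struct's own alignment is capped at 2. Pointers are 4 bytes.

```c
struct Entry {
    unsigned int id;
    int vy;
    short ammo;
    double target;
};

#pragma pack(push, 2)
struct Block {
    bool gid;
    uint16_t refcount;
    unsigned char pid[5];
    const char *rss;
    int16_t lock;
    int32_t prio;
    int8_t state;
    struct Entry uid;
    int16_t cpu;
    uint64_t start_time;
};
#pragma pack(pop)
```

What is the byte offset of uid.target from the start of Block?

38

Entry: 0..4  id  (4B, 4-aligned); 4..8  vy  (4B, 4-aligned); 8..10  ammo  (2B, 2-aligned); 10..16  -- padding (6B); 16..24  target  (8B, 8-aligned); sizeof = 24, alignof = 8
0..1  gid  (1B, 1-aligned)
1..2  -- padding (1B)
2..4  refcount  (2B, 2-aligned)
4..9  pid  (5B, 1-aligned)
9..10  -- padding (1B)
10..14  rss  (4B, 2-aligned)
14..16  lock  (2B, 2-aligned)
16..20  prio  (4B, 2-aligned)
20..21  state  (1B, 1-aligned)
21..22  -- padding (1B)
22..46  uid  (24B, 2-aligned)
within Entry: target at 16
22 + 16 = 38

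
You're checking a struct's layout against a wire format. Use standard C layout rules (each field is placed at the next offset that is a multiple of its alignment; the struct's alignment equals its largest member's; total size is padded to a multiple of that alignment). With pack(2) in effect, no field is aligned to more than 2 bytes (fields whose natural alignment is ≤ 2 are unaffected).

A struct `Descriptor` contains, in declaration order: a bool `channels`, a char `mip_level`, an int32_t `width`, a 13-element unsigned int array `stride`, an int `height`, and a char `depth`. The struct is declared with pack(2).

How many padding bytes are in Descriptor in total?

1

@0: channels [1B, align 1] → 1
@1: mip_level [1B, align 1] → 2
@2: width [4B, align 2] → 6
@6: stride [52B, align 2] → 58
@58: height [4B, align 2] → 62
@62: depth [1B, align 1] → 63
+1 tail pad (align 2)
size 64, align 2
data bytes 63, size 64 → padding 1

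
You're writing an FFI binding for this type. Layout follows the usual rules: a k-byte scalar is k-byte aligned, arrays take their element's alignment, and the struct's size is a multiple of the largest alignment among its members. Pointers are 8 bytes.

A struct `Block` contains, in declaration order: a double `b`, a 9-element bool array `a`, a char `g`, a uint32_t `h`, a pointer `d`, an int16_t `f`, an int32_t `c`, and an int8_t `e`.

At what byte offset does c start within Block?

0..8  b  (8B, 8-aligned)
8..17  a  (9B, 1-aligned)
17..18  g  (1B, 1-aligned)
18..20  -- padding (2B)
20..24  h  (4B, 4-aligned)
24..32  d  (8B, 8-aligned)
32..34  f  (2B, 2-aligned)
34..36  -- padding (2B)
36..40  c  (4B, 4-aligned)

36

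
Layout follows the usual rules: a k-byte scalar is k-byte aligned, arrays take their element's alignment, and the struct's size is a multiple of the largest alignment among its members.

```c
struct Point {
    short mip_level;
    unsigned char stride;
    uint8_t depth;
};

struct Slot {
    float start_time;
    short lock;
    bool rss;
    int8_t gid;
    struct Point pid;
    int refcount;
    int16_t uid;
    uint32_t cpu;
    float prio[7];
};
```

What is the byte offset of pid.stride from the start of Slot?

10

Point: mip_level at 0 (size 2, align 2) → ends 2; stride at 2 (size 1, align 1) → ends 3; depth at 3 (size 1, align 1) → ends 4; total 4 bytes, alignment 2
start_time at 0 (size 4, align 4) → ends 4
lock at 4 (size 2, align 2) → ends 6
rss at 6 (size 1, align 1) → ends 7
gid at 7 (size 1, align 1) → ends 8
pid at 8 (size 4, align 2) → ends 12
within Point: stride at 2
8 + 2 = 10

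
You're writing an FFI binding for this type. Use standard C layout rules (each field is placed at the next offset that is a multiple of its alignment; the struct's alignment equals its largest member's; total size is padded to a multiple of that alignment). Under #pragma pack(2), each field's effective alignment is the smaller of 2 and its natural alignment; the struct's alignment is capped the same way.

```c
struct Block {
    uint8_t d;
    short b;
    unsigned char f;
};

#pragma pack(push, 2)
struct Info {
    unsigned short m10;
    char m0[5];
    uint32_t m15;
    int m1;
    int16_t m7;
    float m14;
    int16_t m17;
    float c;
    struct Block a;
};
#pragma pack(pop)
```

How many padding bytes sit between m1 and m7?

Block: d at 0 (size 1, align 1) → ends 1; pad 1 to align 2 for b; b at 2 (size 2, align 2) → ends 4; f at 4 (size 1, align 1) → ends 5; tail pad 1 to reach multiple of 2; total 6 bytes, alignment 2
m10 at 0 (size 2, align 2) → ends 2
m0 at 2 (size 5, align 1) → ends 7
pad 1 to align 2 for m15
m15 at 8 (size 4, align 2) → ends 12
m1 at 12 (size 4, align 2) → ends 16
m7 at 16 (size 2, align 2) → ends 18

0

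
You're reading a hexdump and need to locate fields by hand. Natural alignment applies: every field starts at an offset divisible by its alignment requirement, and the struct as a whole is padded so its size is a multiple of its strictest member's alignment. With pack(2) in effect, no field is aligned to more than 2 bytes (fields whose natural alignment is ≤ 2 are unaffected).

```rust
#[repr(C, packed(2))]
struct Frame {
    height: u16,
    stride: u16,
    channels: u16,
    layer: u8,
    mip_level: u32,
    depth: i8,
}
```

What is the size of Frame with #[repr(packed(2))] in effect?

14

height at 0 (size 2, align 2) → ends 2
stride at 2 (size 2, align 2) → ends 4
channels at 4 (size 2, align 2) → ends 6
layer at 6 (size 1, align 1) → ends 7
pad 1 to align 2 for mip_level
mip_level at 8 (size 4, align 2) → ends 12
depth at 12 (size 1, align 1) → ends 13
tail pad 1 to reach multiple of 2
total 14 bytes, alignment 2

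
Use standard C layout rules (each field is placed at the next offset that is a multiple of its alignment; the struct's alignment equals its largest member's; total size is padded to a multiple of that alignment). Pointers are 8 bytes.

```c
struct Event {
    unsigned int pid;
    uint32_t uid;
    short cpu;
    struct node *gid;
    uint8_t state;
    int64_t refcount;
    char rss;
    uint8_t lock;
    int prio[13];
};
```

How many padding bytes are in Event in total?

@0: pid [4B, align 4] → 4
@4: uid [4B, align 4] → 8
@8: cpu [2B, align 2] → 10
+6 pad (align 8)
@16: gid [8B, align 8] → 24
@24: state [1B, align 1] → 25
+7 pad (align 8)
@32: refcount [8B, align 8] → 40
@40: rss [1B, align 1] → 41
@41: lock [1B, align 1] → 42
+2 pad (align 4)
@44: prio [52B, align 4] → 96
size 96, align 8
data bytes 81, size 96 → padding 15

15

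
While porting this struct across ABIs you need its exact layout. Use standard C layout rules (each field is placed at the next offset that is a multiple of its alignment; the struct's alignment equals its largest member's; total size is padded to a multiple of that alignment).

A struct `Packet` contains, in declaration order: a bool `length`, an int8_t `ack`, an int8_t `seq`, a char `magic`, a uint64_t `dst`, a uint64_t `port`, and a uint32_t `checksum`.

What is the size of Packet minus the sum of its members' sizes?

8

length at 0 (size 1, align 1) → ends 1
ack at 1 (size 1, align 1) → ends 2
seq at 2 (size 1, align 1) → ends 3
magic at 3 (size 1, align 1) → ends 4
pad 4 to align 8 for dst
dst at 8 (size 8, align 8) → ends 16
port at 16 (size 8, align 8) → ends 24
checksum at 24 (size 4, align 4) → ends 28
tail pad 4 to reach multiple of 8
total 32 bytes, alignment 8
data bytes 24, size 32 → padding 8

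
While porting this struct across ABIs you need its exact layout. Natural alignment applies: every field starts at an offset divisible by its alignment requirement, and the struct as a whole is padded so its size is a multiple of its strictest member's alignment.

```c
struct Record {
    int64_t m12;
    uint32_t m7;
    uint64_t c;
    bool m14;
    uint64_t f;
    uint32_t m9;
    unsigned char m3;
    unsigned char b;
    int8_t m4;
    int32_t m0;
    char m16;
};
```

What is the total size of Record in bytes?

0..8  m12  (8B, 8-aligned)
8..12  m7  (4B, 4-aligned)
12..16  -- padding (4B)
16..24  c  (8B, 8-aligned)
24..25  m14  (1B, 1-aligned)
25..32  -- padding (7B)
32..40  f  (8B, 8-aligned)
40..44  m9  (4B, 4-aligned)
44..45  m3  (1B, 1-aligned)
45..46  b  (1B, 1-aligned)
46..47  m4  (1B, 1-aligned)
47..48  -- padding (1B)
48..52  m0  (4B, 4-aligned)
52..53  m16  (1B, 1-aligned)
53..56  -- tail padding (3B)
sizeof = 56, alignof = 8

56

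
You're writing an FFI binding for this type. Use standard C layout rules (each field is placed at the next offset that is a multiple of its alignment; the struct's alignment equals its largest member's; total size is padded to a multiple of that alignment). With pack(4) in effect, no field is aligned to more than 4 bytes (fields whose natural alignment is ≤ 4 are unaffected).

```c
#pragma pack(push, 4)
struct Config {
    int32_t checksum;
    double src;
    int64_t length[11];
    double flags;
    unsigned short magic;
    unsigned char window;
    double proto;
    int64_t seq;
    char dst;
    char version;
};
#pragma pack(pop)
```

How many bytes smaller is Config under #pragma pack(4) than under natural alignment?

12

natural layout:
  checksum at 0 (size 4, align 4) → ends 4
  pad 4 to align 8 for src
  src at 8 (size 8, align 8) → ends 16
  length at 16 (size 88, align 8) → ends 104
  flags at 104 (size 8, align 8) → ends 112
  magic at 112 (size 2, align 2) → ends 114
  window at 114 (size 1, align 1) → ends 115
  pad 5 to align 8 for proto
  proto at 120 (size 8, align 8) → ends 128
  seq at 128 (size 8, align 8) → ends 136
  dst at 136 (size 1, align 1) → ends 137
  version at 137 (size 1, align 1) → ends 138
  tail pad 6 to reach multiple of 8
  total 144 bytes, alignment 8
packed(4) layout:
  checksum at 0 (size 4, align 4) → ends 4
  src at 4 (size 8, align 4) → ends 12
  length at 12 (size 88, align 4) → ends 100
  flags at 100 (size 8, align 4) → ends 108
  magic at 108 (size 2, align 2) → ends 110
  window at 110 (size 1, align 1) → ends 111
  pad 1 to align 4 for proto
  proto at 112 (size 8, align 4) → ends 120
  seq at 120 (size 8, align 4) → ends 128
  dst at 128 (size 1, align 1) → ends 129
  version at 129 (size 1, align 1) → ends 130
  tail pad 2 to reach multiple of 4
  total 132 bytes, alignment 4
144 − 132 = 12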